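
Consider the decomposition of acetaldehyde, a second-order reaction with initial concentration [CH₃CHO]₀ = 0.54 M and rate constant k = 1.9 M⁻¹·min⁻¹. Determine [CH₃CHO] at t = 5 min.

0.08809 M

Step 1: For a second-order reaction: 1/[CH₃CHO] = 1/[CH₃CHO]₀ + kt
Step 2: 1/[CH₃CHO] = 1/0.54 + 1.9 × 5
Step 3: 1/[CH₃CHO] = 1.852 + 9.5 = 11.35
Step 4: [CH₃CHO] = 1/11.35 = 0.08809 M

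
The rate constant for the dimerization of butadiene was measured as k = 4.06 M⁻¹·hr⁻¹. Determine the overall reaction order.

second order (2)

Step 1: The units of k for an nth-order reaction are (concentration)^(1-n)·(time)⁻¹.
Step 2: Here k has units M⁻¹·hr⁻¹, so the concentration exponent is -1.
Step 3: 1 - n = -1 ⇒ n = 2. The reaction is second order.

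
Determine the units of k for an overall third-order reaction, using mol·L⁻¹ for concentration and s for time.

(mol·L⁻¹)⁻²·s⁻¹

Step 1: For overall order n, rate = k × (concentration)^n.
Step 2: Rate has units mol·L⁻¹·s⁻¹; concentration term has units (mol·L⁻¹)^3.
Step 3: k = rate / (concentration)^n, so units of k = (mol·L⁻¹)^(1-3)·s⁻¹ = (mol·L⁻¹)⁻²·s⁻¹.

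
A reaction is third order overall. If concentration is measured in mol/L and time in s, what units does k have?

(mol/L)⁻²·s⁻¹

Step 1: For overall order n, rate = k × (concentration)^n.
Step 2: Rate has units mol/L·s⁻¹; concentration term has units (mol/L)^3.
Step 3: k = rate / (concentration)^n, so units of k = (mol/L)^(1-3)·s⁻¹ = (mol/L)⁻²·s⁻¹.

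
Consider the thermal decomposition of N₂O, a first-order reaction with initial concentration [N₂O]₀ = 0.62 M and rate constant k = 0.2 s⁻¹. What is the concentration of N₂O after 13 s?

0.04605 M

Step 1: For a first-order reaction: [N₂O] = [N₂O]₀ × e^(-kt)
Step 2: [N₂O] = 0.62 × e^(-0.2 × 13)
Step 3: [N₂O] = 0.62 × e^(-2.6)
Step 4: [N₂O] = 0.62 × 0.0742736 = 0.04605 M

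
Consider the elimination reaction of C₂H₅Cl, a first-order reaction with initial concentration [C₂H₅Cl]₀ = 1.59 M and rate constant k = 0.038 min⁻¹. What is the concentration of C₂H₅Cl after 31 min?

0.4896 M

Step 1: For a first-order reaction: [C₂H₅Cl] = [C₂H₅Cl]₀ × e^(-kt)
Step 2: [C₂H₅Cl] = 1.59 × e^(-0.038 × 31)
Step 3: [C₂H₅Cl] = 1.59 × e^(-1.178)
Step 4: [C₂H₅Cl] = 1.59 × 0.307894 = 0.4896 M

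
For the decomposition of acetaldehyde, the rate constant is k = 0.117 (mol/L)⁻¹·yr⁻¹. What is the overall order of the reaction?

second order (2)

Step 1: The units of k for an nth-order reaction are (concentration)^(1-n)·(time)⁻¹.
Step 2: Here k has units (mol/L)⁻¹·yr⁻¹, so the concentration exponent is -1.
Step 3: 1 - n = -1 ⇒ n = 2. The reaction is second order.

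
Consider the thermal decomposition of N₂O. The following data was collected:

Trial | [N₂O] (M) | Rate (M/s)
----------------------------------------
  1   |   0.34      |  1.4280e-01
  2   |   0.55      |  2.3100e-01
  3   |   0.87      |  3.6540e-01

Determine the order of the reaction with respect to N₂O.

first order (1)

Step 1: Compare trials to find order n where rate₂/rate₁ = ([N₂O]₂/[N₂O]₁)^n
Step 2: rate₂/rate₁ = 2.3100e-01/1.4280e-01 = 1.618
Step 3: [N₂O]₂/[N₂O]₁ = 0.55/0.34 = 1.618
Step 4: n = ln(1.618)/ln(1.618) = 1.00 ≈ 1
Step 5: The reaction is first order in N₂O.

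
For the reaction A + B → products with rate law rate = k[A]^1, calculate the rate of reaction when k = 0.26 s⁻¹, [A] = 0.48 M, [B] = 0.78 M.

0.1248 M/s

Step 1: The rate law is rate = k[A]^1
Step 2: Note that the rate does not depend on [B] (zero order in B).
Step 3: rate = 0.26 × (0.48)^1 = 0.1248 M/s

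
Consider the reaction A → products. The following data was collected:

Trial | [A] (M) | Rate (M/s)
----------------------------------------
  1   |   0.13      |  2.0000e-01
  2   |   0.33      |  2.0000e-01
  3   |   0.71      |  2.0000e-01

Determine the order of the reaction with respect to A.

zeroth order (0)

Step 1: Compare trials - when concentration changes, rate stays constant.
Step 2: rate₂/rate₁ = 2.0000e-01/2.0000e-01 = 1
Step 3: [A]₂/[A]₁ = 0.33/0.13 = 2.538
Step 4: Since rate ratio ≈ (conc ratio)^0, the reaction is zeroth order.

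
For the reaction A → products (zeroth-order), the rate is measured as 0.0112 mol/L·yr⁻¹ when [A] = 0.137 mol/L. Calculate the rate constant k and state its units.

0.0112 mol/L·yr⁻¹

Step 1: For a zeroth-order reaction, rate = k (independent of concentration).
Step 2: k = rate = 0.0112 mol/L·yr⁻¹.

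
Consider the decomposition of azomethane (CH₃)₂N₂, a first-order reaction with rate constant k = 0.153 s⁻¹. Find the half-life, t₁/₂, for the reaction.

4.53 s

Step 1: For a first-order reaction, t₁/₂ = ln(2)/k
Step 2: t₁/₂ = ln(2)/0.153
Step 3: t₁/₂ = 0.6931/0.153 = 4.53 s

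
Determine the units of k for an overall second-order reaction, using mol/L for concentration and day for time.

(mol/L)⁻¹·day⁻¹

Step 1: For overall order n, rate = k × (concentration)^n.
Step 2: Rate has units mol/L·day⁻¹; concentration term has units (mol/L)^2.
Step 3: k = rate / (concentration)^n, so units of k = (mol/L)^(1-2)·day⁻¹ = (mol/L)⁻¹·day⁻¹.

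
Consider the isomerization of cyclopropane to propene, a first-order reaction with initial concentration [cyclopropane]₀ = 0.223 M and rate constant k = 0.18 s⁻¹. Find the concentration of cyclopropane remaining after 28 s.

0.001444 M

Step 1: For a first-order reaction: [cyclopropane] = [cyclopropane]₀ × e^(-kt)
Step 2: [cyclopropane] = 0.223 × e^(-0.18 × 28)
Step 3: [cyclopropane] = 0.223 × e^(-5.04)
Step 4: [cyclopropane] = 0.223 × 0.00647375 = 0.001444 M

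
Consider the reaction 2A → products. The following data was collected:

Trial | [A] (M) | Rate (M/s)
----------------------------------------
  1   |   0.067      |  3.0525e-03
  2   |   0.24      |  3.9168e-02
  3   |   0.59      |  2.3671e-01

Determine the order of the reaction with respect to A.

second order (2)

Step 1: Compare trials to find order n where rate₂/rate₁ = ([A]₂/[A]₁)^n
Step 2: rate₂/rate₁ = 3.9168e-02/3.0525e-03 = 12.83
Step 3: [A]₂/[A]₁ = 0.24/0.067 = 3.582
Step 4: n = ln(12.83)/ln(3.582) = 2.00 ≈ 2
Step 5: The reaction is second order in A.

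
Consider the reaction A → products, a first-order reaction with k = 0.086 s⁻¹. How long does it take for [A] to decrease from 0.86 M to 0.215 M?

16.12 s

Step 1: For first-order: t = ln([A]₀/[A])/k
Step 2: t = ln(0.86/0.215)/0.086
Step 3: t = ln(4)/0.086
Step 4: t = 1.386/0.086 = 16.12 s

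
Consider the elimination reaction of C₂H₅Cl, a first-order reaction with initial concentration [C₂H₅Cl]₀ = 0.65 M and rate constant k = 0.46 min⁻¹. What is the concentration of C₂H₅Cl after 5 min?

0.06517 M

Step 1: For a first-order reaction: [C₂H₅Cl] = [C₂H₅Cl]₀ × e^(-kt)
Step 2: [C₂H₅Cl] = 0.65 × e^(-0.46 × 5)
Step 3: [C₂H₅Cl] = 0.65 × e^(-2.3)
Step 4: [C₂H₅Cl] = 0.65 × 0.100259 = 0.06517 M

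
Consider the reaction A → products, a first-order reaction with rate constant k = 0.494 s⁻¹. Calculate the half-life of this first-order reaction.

1.403 s

Step 1: For a first-order reaction, t₁/₂ = ln(2)/k
Step 2: t₁/₂ = ln(2)/0.494
Step 3: t₁/₂ = 0.6931/0.494 = 1.403 s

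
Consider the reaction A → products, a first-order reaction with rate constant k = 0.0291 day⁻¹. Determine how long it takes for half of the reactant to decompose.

23.82 day

Step 1: For a first-order reaction, t₁/₂ = ln(2)/k
Step 2: t₁/₂ = ln(2)/0.0291
Step 3: t₁/₂ = 0.6931/0.0291 = 23.82 day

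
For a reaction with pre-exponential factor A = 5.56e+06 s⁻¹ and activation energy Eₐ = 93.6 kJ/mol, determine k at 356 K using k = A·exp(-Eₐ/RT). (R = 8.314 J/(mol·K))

1.03e-07 s⁻¹

Step 1: Use the Arrhenius equation: k = A × exp(-Eₐ/RT)
Step 2: Convert Eₐ to J/mol: 93.6 kJ/mol = 93600 J/mol
Step 3: Calculate the exponent: -Eₐ/(RT) = -93600/(8.314 × 356) = -31.62393
Step 4: k = 5.56e+06 × exp(-31.62393)
Step 5: k = 5.56e+06 × 1.84460e-14 = 1.0256e-07 s⁻¹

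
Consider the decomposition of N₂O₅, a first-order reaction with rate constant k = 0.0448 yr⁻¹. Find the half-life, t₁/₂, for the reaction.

15.47 yr

Step 1: For a first-order reaction, t₁/₂ = ln(2)/k
Step 2: t₁/₂ = ln(2)/0.0448
Step 3: t₁/₂ = 0.6931/0.0448 = 15.47 yr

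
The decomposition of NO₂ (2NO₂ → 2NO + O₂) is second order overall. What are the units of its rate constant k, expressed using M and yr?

M⁻¹·yr⁻¹

Step 1: For overall order n, rate = k × (concentration)^n.
Step 2: Rate has units M·yr⁻¹; concentration term has units M^2.
Step 3: k = rate / (concentration)^n, so units of k = M^(1-2)·yr⁻¹ = M⁻¹·yr⁻¹.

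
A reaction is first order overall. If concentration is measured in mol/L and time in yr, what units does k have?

yr⁻¹

Step 1: For overall order n, rate = k × (concentration)^n.
Step 2: Rate has units mol/L·yr⁻¹; concentration term has units (mol/L)^1.
Step 3: k = rate / (concentration)^n, so units of k = (mol/L)^(1-1)·yr⁻¹ = yr⁻¹.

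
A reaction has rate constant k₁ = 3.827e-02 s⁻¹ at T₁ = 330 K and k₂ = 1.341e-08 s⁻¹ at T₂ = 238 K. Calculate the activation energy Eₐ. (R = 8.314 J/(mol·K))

105.5 kJ/mol

Step 1: Use the two-temperature Arrhenius form: ln(k₂/k₁) = -Eₐ/R × (1/T₂ - 1/T₁)
Step 2: ln(k₂/k₁) = ln(1.341e-08/3.827e-02) = ln(3.50405e-07) = -14.8642
Step 3: 1/T₂ - 1/T₁ = 1/238 - 1/330 = 1.171378e-03 K⁻¹
Step 4: Eₐ = -R × ln(k₂/k₁) / (1/T₂ - 1/T₁) = -8.314 × -14.8642 / 1.171378e-03
Step 5: Eₐ = 1.0550e+05 J/mol = 105.5 kJ/mol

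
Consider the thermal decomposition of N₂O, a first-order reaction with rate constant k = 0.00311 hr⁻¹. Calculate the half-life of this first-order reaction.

222.9 hr

Step 1: For a first-order reaction, t₁/₂ = ln(2)/k
Step 2: t₁/₂ = ln(2)/0.00311
Step 3: t₁/₂ = 0.6931/0.00311 = 222.9 hr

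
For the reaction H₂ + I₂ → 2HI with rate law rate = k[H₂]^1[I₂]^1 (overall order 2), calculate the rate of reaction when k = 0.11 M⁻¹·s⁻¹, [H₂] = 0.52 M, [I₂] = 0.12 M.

0.006864 M/s

Step 1: The rate law is rate = k[H₂]^1[I₂]^1, overall order = 1+1 = 2
Step 2: Substitute values: rate = 0.11 × (0.52)^1 × (0.12)^1
Step 3: rate = 0.11 × 0.52 × 0.12 = 0.006864 M/s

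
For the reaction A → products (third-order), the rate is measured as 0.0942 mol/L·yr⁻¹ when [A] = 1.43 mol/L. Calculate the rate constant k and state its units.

0.03221 (mol/L)⁻²·yr⁻¹

Step 1: rate = k[A]^3, so k = rate / [A]^3.
Step 2: k = 0.0942 / (1.43)^3 = 0.0942 / 2.924.
Step 3: k = 0.03221 (mol/L)⁻²·yr⁻¹.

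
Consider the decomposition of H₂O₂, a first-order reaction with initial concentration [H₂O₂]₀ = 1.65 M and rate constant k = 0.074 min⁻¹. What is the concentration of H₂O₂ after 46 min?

0.05485 M

Step 1: For a first-order reaction: [H₂O₂] = [H₂O₂]₀ × e^(-kt)
Step 2: [H₂O₂] = 1.65 × e^(-0.074 × 46)
Step 3: [H₂O₂] = 1.65 × e^(-3.404)
Step 4: [H₂O₂] = 1.65 × 0.03324 = 0.05485 M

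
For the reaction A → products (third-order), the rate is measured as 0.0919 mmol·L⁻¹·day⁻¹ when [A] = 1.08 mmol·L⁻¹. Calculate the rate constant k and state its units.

0.07295 (mmol·L⁻¹)⁻²·day⁻¹

Step 1: rate = k[A]^3, so k = rate / [A]^3.
Step 2: k = 0.0919 / (1.08)^3 = 0.0919 / 1.26.
Step 3: k = 0.07295 (mmol·L⁻¹)⁻²·day⁻¹.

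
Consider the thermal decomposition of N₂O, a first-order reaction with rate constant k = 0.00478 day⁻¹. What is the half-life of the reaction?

145 day

Step 1: For a first-order reaction, t₁/₂ = ln(2)/k
Step 2: t₁/₂ = ln(2)/0.00478
Step 3: t₁/₂ = 0.6931/0.00478 = 145 day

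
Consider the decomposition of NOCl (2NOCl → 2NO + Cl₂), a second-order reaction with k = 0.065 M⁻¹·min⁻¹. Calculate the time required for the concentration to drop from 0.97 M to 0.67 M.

7.102 min

Step 1: For second-order: t = (1/[NOCl] - 1/[NOCl]₀)/k
Step 2: t = (1/0.67 - 1/0.97)/0.065
Step 3: t = (1.493 - 1.031)/0.065
Step 4: t = 0.4616/0.065 = 7.102 min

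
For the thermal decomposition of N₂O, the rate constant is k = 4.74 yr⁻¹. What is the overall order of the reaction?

first order (1)

Step 1: The units of k for an nth-order reaction are (concentration)^(1-n)·(time)⁻¹.
Step 2: Here k has units yr⁻¹, so the concentration exponent is 0.
Step 3: 1 - n = 0 ⇒ n = 1. The reaction is first order.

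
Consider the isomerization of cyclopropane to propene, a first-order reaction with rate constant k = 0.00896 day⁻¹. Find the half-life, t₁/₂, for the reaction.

77.36 day

Step 1: For a first-order reaction, t₁/₂ = ln(2)/k
Step 2: t₁/₂ = ln(2)/0.00896
Step 3: t₁/₂ = 0.6931/0.00896 = 77.36 day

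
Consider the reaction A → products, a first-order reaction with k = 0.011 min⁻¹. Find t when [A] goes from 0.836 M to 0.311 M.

89.89 min

Step 1: For first-order: t = ln([A]₀/[A])/k
Step 2: t = ln(0.836/0.311)/0.011
Step 3: t = ln(2.688)/0.011
Step 4: t = 0.9888/0.011 = 89.89 min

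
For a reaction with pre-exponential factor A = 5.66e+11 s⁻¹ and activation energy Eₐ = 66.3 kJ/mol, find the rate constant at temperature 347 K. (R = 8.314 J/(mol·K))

5.92e+01 s⁻¹

Step 1: Use the Arrhenius equation: k = A × exp(-Eₐ/RT)
Step 2: Convert Eₐ to J/mol: 66.3 kJ/mol = 66300 J/mol
Step 3: Calculate the exponent: -Eₐ/(RT) = -66300/(8.314 × 347) = -22.98127
Step 4: k = 5.66e+11 × exp(-22.98127)
Step 5: k = 5.66e+11 × 1.04559e-10 = 5.9180e+01 s⁻¹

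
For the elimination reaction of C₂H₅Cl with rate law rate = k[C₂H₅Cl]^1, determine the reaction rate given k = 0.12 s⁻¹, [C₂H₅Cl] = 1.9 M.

0.228 M/s

Step 1: Identify the rate law: rate = k[C₂H₅Cl]^1
Step 2: Substitute values: rate = 0.12 × (1.9)^1
Step 3: Calculate: rate = 0.12 × 1.9 = 0.228 M/s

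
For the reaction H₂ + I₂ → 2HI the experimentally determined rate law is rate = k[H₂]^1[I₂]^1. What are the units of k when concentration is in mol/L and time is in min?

(mol/L)⁻¹·min⁻¹

Step 1: Overall order = 1 + 1 = 2.
Step 2: rate has units mol/L·min⁻¹; [H₂]^1[I₂]^1 has units (mol/L)^2.
Step 3: k = rate/([H₂]^1[I₂]^1), so units of k = (mol/L)^(1-2)·min⁻¹ = (mol/L)⁻¹·min⁻¹.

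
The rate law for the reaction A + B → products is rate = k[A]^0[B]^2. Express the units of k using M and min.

M⁻¹·min⁻¹

Step 1: Overall order = 0 + 2 = 2.
Step 2: rate has units M·min⁻¹; [A]^0[B]^2 has units M^2.
Step 3: k = rate/([A]^0[B]^2), so units of k = M^(1-2)·min⁻¹ = M⁻¹·min⁻¹.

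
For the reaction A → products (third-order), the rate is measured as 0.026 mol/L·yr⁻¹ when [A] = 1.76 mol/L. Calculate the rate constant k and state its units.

0.004769 (mol/L)⁻²·yr⁻¹

Step 1: rate = k[A]^3, so k = rate / [A]^3.
Step 2: k = 0.026 / (1.76)^3 = 0.026 / 5.452.
Step 3: k = 0.004769 (mol/L)⁻²·yr⁻¹.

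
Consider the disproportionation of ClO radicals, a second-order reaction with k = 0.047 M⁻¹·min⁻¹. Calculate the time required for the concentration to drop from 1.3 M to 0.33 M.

48.11 min

Step 1: For second-order: t = (1/[ClO] - 1/[ClO]₀)/k
Step 2: t = (1/0.33 - 1/1.3)/0.047
Step 3: t = (3.03 - 0.7692)/0.047
Step 4: t = 2.261/0.047 = 48.11 min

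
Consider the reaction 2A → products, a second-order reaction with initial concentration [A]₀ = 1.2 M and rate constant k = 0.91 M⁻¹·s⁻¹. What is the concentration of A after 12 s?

0.08508 M

Step 1: For a second-order reaction: 1/[A] = 1/[A]₀ + kt
Step 2: 1/[A] = 1/1.2 + 0.91 × 12
Step 3: 1/[A] = 0.8333 + 10.92 = 11.75
Step 4: [A] = 1/11.75 = 0.08508 M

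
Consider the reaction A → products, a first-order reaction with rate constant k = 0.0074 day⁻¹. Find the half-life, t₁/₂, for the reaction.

93.67 day

Step 1: For a first-order reaction, t₁/₂ = ln(2)/k
Step 2: t₁/₂ = ln(2)/0.0074
Step 3: t₁/₂ = 0.6931/0.0074 = 93.67 day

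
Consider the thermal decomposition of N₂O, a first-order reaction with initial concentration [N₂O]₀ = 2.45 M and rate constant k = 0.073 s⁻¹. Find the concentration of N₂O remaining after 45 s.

0.09173 M

Step 1: For a first-order reaction: [N₂O] = [N₂O]₀ × e^(-kt)
Step 2: [N₂O] = 2.45 × e^(-0.073 × 45)
Step 3: [N₂O] = 2.45 × e^(-3.285)
Step 4: [N₂O] = 2.45 × 0.0374406 = 0.09173 M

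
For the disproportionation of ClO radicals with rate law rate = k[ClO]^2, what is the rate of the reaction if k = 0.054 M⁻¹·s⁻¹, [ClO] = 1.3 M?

0.09126 M/s

Step 1: Identify the rate law: rate = k[ClO]^2
Step 2: Substitute values: rate = 0.054 × (1.3)^2
Step 3: Calculate: rate = 0.054 × 1.69 = 0.09126 M/s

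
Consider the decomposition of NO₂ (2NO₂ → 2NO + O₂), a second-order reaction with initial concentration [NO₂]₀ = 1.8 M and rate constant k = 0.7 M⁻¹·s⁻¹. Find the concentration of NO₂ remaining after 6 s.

0.2103 M

Step 1: For a second-order reaction: 1/[NO₂] = 1/[NO₂]₀ + kt
Step 2: 1/[NO₂] = 1/1.8 + 0.7 × 6
Step 3: 1/[NO₂] = 0.5556 + 4.2 = 4.756
Step 4: [NO₂] = 1/4.756 = 0.2103 M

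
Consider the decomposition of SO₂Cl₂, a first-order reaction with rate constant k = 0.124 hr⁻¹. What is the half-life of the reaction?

5.59 hr

Step 1: For a first-order reaction, t₁/₂ = ln(2)/k
Step 2: t₁/₂ = ln(2)/0.124
Step 3: t₁/₂ = 0.6931/0.124 = 5.59 hr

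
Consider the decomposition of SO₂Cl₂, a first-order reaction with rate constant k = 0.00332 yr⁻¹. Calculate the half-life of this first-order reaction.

208.8 yr

Step 1: For a first-order reaction, t₁/₂ = ln(2)/k
Step 2: t₁/₂ = ln(2)/0.00332
Step 3: t₁/₂ = 0.6931/0.00332 = 208.8 yr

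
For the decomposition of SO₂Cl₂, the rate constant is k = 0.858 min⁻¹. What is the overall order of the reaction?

first order (1)

Step 1: The units of k for an nth-order reaction are (concentration)^(1-n)·(time)⁻¹.
Step 2: Here k has units min⁻¹, so the concentration exponent is 0.
Step 3: 1 - n = 0 ⇒ n = 1. The reaction is first order.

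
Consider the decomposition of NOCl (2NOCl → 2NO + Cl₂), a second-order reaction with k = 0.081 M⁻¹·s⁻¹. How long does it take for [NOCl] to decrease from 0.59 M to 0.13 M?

74.04 s

Step 1: For second-order: t = (1/[NOCl] - 1/[NOCl]₀)/k
Step 2: t = (1/0.13 - 1/0.59)/0.081
Step 3: t = (7.692 - 1.695)/0.081
Step 4: t = 5.997/0.081 = 74.04 s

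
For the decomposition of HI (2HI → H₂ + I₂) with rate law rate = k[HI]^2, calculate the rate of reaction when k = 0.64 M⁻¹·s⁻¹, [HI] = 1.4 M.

1.254 M/s

Step 1: Identify the rate law: rate = k[HI]^2
Step 2: Substitute values: rate = 0.64 × (1.4)^2
Step 3: Calculate: rate = 0.64 × 1.96 = 1.2544 M/s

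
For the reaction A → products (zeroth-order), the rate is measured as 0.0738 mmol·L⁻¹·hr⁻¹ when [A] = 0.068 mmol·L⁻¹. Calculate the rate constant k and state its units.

0.0738 mmol·L⁻¹·hr⁻¹

Step 1: For a zeroth-order reaction, rate = k (independent of concentration).
Step 2: k = rate = 0.0738 mmol·L⁻¹·hr⁻¹.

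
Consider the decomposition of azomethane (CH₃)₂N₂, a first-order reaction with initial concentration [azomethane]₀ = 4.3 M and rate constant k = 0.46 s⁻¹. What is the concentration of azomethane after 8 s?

0.1085 M

Step 1: For a first-order reaction: [azomethane] = [azomethane]₀ × e^(-kt)
Step 2: [azomethane] = 4.3 × e^(-0.46 × 8)
Step 3: [azomethane] = 4.3 × e^(-3.68)
Step 4: [azomethane] = 4.3 × 0.025223 = 0.1085 M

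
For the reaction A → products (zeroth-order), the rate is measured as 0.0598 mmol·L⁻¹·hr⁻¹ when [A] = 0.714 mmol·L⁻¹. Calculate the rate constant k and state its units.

0.0598 mmol·L⁻¹·hr⁻¹

Step 1: For a zeroth-order reaction, rate = k (independent of concentration).
Step 2: k = rate = 0.0598 mmol·L⁻¹·hr⁻¹.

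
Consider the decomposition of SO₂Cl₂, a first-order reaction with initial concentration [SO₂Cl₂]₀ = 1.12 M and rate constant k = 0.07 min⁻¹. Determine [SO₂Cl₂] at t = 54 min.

0.02556 M

Step 1: For a first-order reaction: [SO₂Cl₂] = [SO₂Cl₂]₀ × e^(-kt)
Step 2: [SO₂Cl₂] = 1.12 × e^(-0.07 × 54)
Step 3: [SO₂Cl₂] = 1.12 × e^(-3.78)
Step 4: [SO₂Cl₂] = 1.12 × 0.0228227 = 0.02556 M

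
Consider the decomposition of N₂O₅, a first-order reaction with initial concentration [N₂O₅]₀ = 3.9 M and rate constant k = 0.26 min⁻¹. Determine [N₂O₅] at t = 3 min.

1.788 M

Step 1: For a first-order reaction: [N₂O₅] = [N₂O₅]₀ × e^(-kt)
Step 2: [N₂O₅] = 3.9 × e^(-0.26 × 3)
Step 3: [N₂O₅] = 3.9 × e^(-0.78)
Step 4: [N₂O₅] = 3.9 × 0.458406 = 1.788 M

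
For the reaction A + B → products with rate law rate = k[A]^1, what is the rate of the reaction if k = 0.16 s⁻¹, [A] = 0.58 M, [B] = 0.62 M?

0.0928 M/s

Step 1: The rate law is rate = k[A]^1
Step 2: Note that the rate does not depend on [B] (zero order in B).
Step 3: rate = 0.16 × (0.58)^1 = 0.0928 M/s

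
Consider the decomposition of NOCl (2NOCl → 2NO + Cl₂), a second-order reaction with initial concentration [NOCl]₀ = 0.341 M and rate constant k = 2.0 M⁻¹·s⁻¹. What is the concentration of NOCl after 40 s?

0.01206 M

Step 1: For a second-order reaction: 1/[NOCl] = 1/[NOCl]₀ + kt
Step 2: 1/[NOCl] = 1/0.341 + 2.0 × 40
Step 3: 1/[NOCl] = 2.933 + 80 = 82.93
Step 4: [NOCl] = 1/82.93 = 0.01206 M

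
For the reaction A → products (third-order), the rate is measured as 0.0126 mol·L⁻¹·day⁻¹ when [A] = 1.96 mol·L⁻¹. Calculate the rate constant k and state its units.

0.001673 (mol·L⁻¹)⁻²·day⁻¹

Step 1: rate = k[A]^3, so k = rate / [A]^3.
Step 2: k = 0.0126 / (1.96)^3 = 0.0126 / 7.53.
Step 3: k = 0.001673 (mol·L⁻¹)⁻²·day⁻¹.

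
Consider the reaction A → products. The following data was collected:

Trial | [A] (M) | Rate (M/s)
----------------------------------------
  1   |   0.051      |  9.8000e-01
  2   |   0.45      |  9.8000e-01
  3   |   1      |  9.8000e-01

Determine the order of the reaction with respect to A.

zeroth order (0)

Step 1: Compare trials - when concentration changes, rate stays constant.
Step 2: rate₂/rate₁ = 9.8000e-01/9.8000e-01 = 1
Step 3: [A]₂/[A]₁ = 0.45/0.051 = 8.824
Step 4: Since rate ratio ≈ (conc ratio)^0, the reaction is zeroth order.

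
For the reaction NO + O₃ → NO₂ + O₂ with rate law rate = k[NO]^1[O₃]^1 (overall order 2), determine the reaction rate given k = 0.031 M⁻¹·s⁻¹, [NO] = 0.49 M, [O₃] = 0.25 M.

0.003798 M/s

Step 1: The rate law is rate = k[NO]^1[O₃]^1, overall order = 1+1 = 2
Step 2: Substitute values: rate = 0.031 × (0.49)^1 × (0.25)^1
Step 3: rate = 0.031 × 0.49 × 0.25 = 0.0037975 M/s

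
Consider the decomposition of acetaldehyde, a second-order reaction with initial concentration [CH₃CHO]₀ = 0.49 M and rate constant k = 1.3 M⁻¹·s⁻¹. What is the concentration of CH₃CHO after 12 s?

0.05669 M

Step 1: For a second-order reaction: 1/[CH₃CHO] = 1/[CH₃CHO]₀ + kt
Step 2: 1/[CH₃CHO] = 1/0.49 + 1.3 × 12
Step 3: 1/[CH₃CHO] = 2.041 + 15.6 = 17.64
Step 4: [CH₃CHO] = 1/17.64 = 0.05669 M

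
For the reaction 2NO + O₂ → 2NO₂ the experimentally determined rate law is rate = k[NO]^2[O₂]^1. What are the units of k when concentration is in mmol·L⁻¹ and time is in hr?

(mmol·L⁻¹)⁻²·hr⁻¹

Step 1: Overall order = 2 + 1 = 3.
Step 2: rate has units mmol·L⁻¹·hr⁻¹; [NO]^2[O₂]^1 has units (mmol·L⁻¹)^3.
Step 3: k = rate/([NO]^2[O₂]^1), so units of k = (mmol·L⁻¹)^(1-3)·hr⁻¹ = (mmol·L⁻¹)⁻²·hr⁻¹.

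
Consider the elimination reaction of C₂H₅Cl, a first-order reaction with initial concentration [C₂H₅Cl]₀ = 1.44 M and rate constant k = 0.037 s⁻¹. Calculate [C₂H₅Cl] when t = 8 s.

1.071 M

Step 1: For a first-order reaction: [C₂H₅Cl] = [C₂H₅Cl]₀ × e^(-kt)
Step 2: [C₂H₅Cl] = 1.44 × e^(-0.037 × 8)
Step 3: [C₂H₅Cl] = 1.44 × e^(-0.296)
Step 4: [C₂H₅Cl] = 1.44 × 0.743787 = 1.071 M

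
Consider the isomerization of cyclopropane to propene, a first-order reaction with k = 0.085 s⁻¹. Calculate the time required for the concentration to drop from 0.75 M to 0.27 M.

12.02 s

Step 1: For first-order: t = ln([cyclopropane]₀/[cyclopropane])/k
Step 2: t = ln(0.75/0.27)/0.085
Step 3: t = ln(2.778)/0.085
Step 4: t = 1.022/0.085 = 12.02 s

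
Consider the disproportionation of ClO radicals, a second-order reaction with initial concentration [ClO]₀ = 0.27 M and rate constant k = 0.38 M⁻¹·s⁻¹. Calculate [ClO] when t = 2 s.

0.224 M

Step 1: For a second-order reaction: 1/[ClO] = 1/[ClO]₀ + kt
Step 2: 1/[ClO] = 1/0.27 + 0.38 × 2
Step 3: 1/[ClO] = 3.704 + 0.76 = 4.464
Step 4: [ClO] = 1/4.464 = 0.224 M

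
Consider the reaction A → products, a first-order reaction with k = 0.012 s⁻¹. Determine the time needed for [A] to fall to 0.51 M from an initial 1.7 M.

100.3 s

Step 1: For first-order: t = ln([A]₀/[A])/k
Step 2: t = ln(1.7/0.51)/0.012
Step 3: t = ln(3.333)/0.012
Step 4: t = 1.204/0.012 = 100.3 s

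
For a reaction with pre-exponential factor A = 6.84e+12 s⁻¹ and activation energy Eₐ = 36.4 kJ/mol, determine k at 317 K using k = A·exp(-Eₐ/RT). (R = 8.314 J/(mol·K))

6.87e+06 s⁻¹

Step 1: Use the Arrhenius equation: k = A × exp(-Eₐ/RT)
Step 2: Convert Eₐ to J/mol: 36.4 kJ/mol = 36400 J/mol
Step 3: Calculate the exponent: -Eₐ/(RT) = -36400/(8.314 × 317) = -13.81122
Step 4: k = 6.84e+12 × exp(-13.81122)
Step 5: k = 6.84e+12 × 1.00430e-06 = 6.8694e+06 s⁻¹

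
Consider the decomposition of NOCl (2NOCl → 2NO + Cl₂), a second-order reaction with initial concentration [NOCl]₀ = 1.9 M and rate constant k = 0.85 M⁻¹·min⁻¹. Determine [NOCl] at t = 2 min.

0.4492 M

Step 1: For a second-order reaction: 1/[NOCl] = 1/[NOCl]₀ + kt
Step 2: 1/[NOCl] = 1/1.9 + 0.85 × 2
Step 3: 1/[NOCl] = 0.5263 + 1.7 = 2.226
Step 4: [NOCl] = 1/2.226 = 0.4492 M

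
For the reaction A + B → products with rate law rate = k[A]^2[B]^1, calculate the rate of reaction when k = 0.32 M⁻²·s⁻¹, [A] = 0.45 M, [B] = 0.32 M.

0.02074 M/s

Step 1: The rate law is rate = k[A]^2[B]^1
Step 2: Substitute: rate = 0.32 × (0.45)^2 × (0.32)^1
Step 3: rate = 0.32 × 0.2025 × 0.32 = 0.020736 M/s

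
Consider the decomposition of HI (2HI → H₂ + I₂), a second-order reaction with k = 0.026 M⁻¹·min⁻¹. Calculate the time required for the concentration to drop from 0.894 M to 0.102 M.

334.1 min

Step 1: For second-order: t = (1/[HI] - 1/[HI]₀)/k
Step 2: t = (1/0.102 - 1/0.894)/0.026
Step 3: t = (9.804 - 1.119)/0.026
Step 4: t = 8.685/0.026 = 334.1 min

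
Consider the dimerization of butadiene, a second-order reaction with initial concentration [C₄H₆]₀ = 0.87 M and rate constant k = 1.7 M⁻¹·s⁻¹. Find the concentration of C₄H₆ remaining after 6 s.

0.08811 M

Step 1: For a second-order reaction: 1/[C₄H₆] = 1/[C₄H₆]₀ + kt
Step 2: 1/[C₄H₆] = 1/0.87 + 1.7 × 6
Step 3: 1/[C₄H₆] = 1.149 + 10.2 = 11.35
Step 4: [C₄H₆] = 1/11.35 = 0.08811 M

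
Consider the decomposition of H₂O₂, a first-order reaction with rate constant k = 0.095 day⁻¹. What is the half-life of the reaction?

7.296 day

Step 1: For a first-order reaction, t₁/₂ = ln(2)/k
Step 2: t₁/₂ = ln(2)/0.095
Step 3: t₁/₂ = 0.6931/0.095 = 7.296 day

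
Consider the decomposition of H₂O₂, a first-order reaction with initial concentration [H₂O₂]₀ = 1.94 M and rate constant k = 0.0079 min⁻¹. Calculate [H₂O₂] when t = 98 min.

0.8945 M

Step 1: For a first-order reaction: [H₂O₂] = [H₂O₂]₀ × e^(-kt)
Step 2: [H₂O₂] = 1.94 × e^(-0.0079 × 98)
Step 3: [H₂O₂] = 1.94 × e^(-0.7742)
Step 4: [H₂O₂] = 1.94 × 0.461072 = 0.8945 M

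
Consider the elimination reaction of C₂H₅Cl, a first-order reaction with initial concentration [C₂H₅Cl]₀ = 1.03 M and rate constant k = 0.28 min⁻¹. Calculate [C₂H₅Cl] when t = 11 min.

0.04734 M

Step 1: For a first-order reaction: [C₂H₅Cl] = [C₂H₅Cl]₀ × e^(-kt)
Step 2: [C₂H₅Cl] = 1.03 × e^(-0.28 × 11)
Step 3: [C₂H₅Cl] = 1.03 × e^(-3.08)
Step 4: [C₂H₅Cl] = 1.03 × 0.0459593 = 0.04734 M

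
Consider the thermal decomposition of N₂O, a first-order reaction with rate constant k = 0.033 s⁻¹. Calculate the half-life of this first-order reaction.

21 s

Step 1: For a first-order reaction, t₁/₂ = ln(2)/k
Step 2: t₁/₂ = ln(2)/0.033
Step 3: t₁/₂ = 0.6931/0.033 = 21 s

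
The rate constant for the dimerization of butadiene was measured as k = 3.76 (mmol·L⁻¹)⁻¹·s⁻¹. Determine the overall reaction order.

second order (2)

Step 1: The units of k for an nth-order reaction are (concentration)^(1-n)·(time)⁻¹.
Step 2: Here k has units (mmol·L⁻¹)⁻¹·s⁻¹, so the concentration exponent is -1.
Step 3: 1 - n = -1 ⇒ n = 2. The reaction is second order.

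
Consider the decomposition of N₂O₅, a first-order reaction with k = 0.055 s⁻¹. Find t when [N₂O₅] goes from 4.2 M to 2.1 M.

12.6 s

Step 1: For first-order: t = ln([N₂O₅]₀/[N₂O₅])/k
Step 2: t = ln(4.2/2.1)/0.055
Step 3: t = ln(2)/0.055
Step 4: t = 0.6931/0.055 = 12.6 s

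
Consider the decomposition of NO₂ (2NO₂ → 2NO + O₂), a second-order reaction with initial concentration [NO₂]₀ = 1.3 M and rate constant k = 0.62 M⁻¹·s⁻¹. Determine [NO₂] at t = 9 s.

0.1575 M

Step 1: For a second-order reaction: 1/[NO₂] = 1/[NO₂]₀ + kt
Step 2: 1/[NO₂] = 1/1.3 + 0.62 × 9
Step 3: 1/[NO₂] = 0.7692 + 5.58 = 6.349
Step 4: [NO₂] = 1/6.349 = 0.1575 M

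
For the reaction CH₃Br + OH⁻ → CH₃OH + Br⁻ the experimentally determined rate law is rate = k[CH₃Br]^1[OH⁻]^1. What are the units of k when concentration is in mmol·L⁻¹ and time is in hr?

(mmol·L⁻¹)⁻¹·hr⁻¹

Step 1: Overall order = 1 + 1 = 2.
Step 2: rate has units mmol·L⁻¹·hr⁻¹; [CH₃Br]^1[OH⁻]^1 has units (mmol·L⁻¹)^2.
Step 3: k = rate/([CH₃Br]^1[OH⁻]^1), so units of k = (mmol·L⁻¹)^(1-2)·hr⁻¹ = (mmol·L⁻¹)⁻¹·hr⁻¹.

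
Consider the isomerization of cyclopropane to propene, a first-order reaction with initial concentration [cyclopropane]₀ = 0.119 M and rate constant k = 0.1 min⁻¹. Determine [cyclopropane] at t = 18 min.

0.01967 M

Step 1: For a first-order reaction: [cyclopropane] = [cyclopropane]₀ × e^(-kt)
Step 2: [cyclopropane] = 0.119 × e^(-0.1 × 18)
Step 3: [cyclopropane] = 0.119 × e^(-1.8)
Step 4: [cyclopropane] = 0.119 × 0.165299 = 0.01967 M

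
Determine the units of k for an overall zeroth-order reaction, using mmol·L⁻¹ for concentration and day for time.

mmol·L⁻¹·day⁻¹

Step 1: For overall order n, rate = k × (concentration)^n.
Step 2: Rate has units mmol·L⁻¹·day⁻¹; concentration term has units (mmol·L⁻¹)^0.
Step 3: k = rate / (concentration)^n, so units of k = (mmol·L⁻¹)^(1-0)·day⁻¹ = mmol·L⁻¹·day⁻¹.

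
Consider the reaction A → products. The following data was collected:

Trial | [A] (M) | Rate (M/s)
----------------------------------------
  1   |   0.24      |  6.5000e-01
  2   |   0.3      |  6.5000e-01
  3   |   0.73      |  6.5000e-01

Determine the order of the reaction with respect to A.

zeroth order (0)

Step 1: Compare trials - when concentration changes, rate stays constant.
Step 2: rate₂/rate₁ = 6.5000e-01/6.5000e-01 = 1
Step 3: [A]₂/[A]₁ = 0.3/0.24 = 1.25
Step 4: Since rate ratio ≈ (conc ratio)^0, the reaction is zeroth order.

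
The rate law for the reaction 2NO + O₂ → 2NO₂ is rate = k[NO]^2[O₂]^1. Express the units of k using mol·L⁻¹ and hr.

(mol·L⁻¹)⁻²·hr⁻¹

Step 1: Overall order = 2 + 1 = 3.
Step 2: rate has units mol·L⁻¹·hr⁻¹; [NO]^2[O₂]^1 has units (mol·L⁻¹)^3.
Step 3: k = rate/([NO]^2[O₂]^1), so units of k = (mol·L⁻¹)^(1-3)·hr⁻¹ = (mol·L⁻¹)⁻²·hr⁻¹.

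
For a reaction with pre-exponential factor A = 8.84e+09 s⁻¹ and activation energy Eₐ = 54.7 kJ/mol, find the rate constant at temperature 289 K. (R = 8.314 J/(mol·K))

1.15e+00 s⁻¹

Step 1: Use the Arrhenius equation: k = A × exp(-Eₐ/RT)
Step 2: Convert Eₐ to J/mol: 54.7 kJ/mol = 54700 J/mol
Step 3: Calculate the exponent: -Eₐ/(RT) = -54700/(8.314 × 289) = -22.76562
Step 4: k = 8.84e+09 × exp(-22.76562)
Step 5: k = 8.84e+09 × 1.29723e-10 = 1.1468e+00 s⁻¹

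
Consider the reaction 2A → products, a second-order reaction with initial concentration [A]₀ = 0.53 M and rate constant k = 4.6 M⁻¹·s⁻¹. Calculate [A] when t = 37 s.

0.005811 M

Step 1: For a second-order reaction: 1/[A] = 1/[A]₀ + kt
Step 2: 1/[A] = 1/0.53 + 4.6 × 37
Step 3: 1/[A] = 1.887 + 170.2 = 172.1
Step 4: [A] = 1/172.1 = 0.005811 M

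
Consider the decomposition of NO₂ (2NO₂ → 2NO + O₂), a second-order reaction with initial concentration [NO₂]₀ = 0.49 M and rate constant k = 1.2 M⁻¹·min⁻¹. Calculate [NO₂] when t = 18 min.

0.0423 M

Step 1: For a second-order reaction: 1/[NO₂] = 1/[NO₂]₀ + kt
Step 2: 1/[NO₂] = 1/0.49 + 1.2 × 18
Step 3: 1/[NO₂] = 2.041 + 21.6 = 23.64
Step 4: [NO₂] = 1/23.64 = 0.0423 M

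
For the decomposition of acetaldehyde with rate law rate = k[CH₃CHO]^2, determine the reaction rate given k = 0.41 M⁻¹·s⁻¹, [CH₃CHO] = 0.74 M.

0.2245 M/s

Step 1: Identify the rate law: rate = k[CH₃CHO]^2
Step 2: Substitute values: rate = 0.41 × (0.74)^2
Step 3: Calculate: rate = 0.41 × 0.5476 = 0.224516 M/s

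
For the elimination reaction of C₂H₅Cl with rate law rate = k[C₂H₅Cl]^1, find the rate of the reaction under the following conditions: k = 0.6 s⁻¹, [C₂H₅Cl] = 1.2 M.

0.72 M/s

Step 1: Identify the rate law: rate = k[C₂H₅Cl]^1
Step 2: Substitute values: rate = 0.6 × (1.2)^1
Step 3: Calculate: rate = 0.6 × 1.2 = 0.72 M/s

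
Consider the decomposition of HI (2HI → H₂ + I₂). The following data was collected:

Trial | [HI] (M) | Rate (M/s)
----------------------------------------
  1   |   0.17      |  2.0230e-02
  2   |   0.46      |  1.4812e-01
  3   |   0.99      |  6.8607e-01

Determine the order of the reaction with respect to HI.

second order (2)

Step 1: Compare trials to find order n where rate₂/rate₁ = ([HI]₂/[HI]₁)^n
Step 2: rate₂/rate₁ = 1.4812e-01/2.0230e-02 = 7.322
Step 3: [HI]₂/[HI]₁ = 0.46/0.17 = 2.706
Step 4: n = ln(7.322)/ln(2.706) = 2.00 ≈ 2
Step 5: The reaction is second order in HI.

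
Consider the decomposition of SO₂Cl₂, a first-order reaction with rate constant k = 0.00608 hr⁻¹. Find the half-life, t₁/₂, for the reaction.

114 hr

Step 1: For a first-order reaction, t₁/₂ = ln(2)/k
Step 2: t₁/₂ = ln(2)/0.00608
Step 3: t₁/₂ = 0.6931/0.00608 = 114 hr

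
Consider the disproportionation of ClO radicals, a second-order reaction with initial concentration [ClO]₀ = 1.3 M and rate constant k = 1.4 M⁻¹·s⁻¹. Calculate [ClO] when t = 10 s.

0.06771 M

Step 1: For a second-order reaction: 1/[ClO] = 1/[ClO]₀ + kt
Step 2: 1/[ClO] = 1/1.3 + 1.4 × 10
Step 3: 1/[ClO] = 0.7692 + 14 = 14.77
Step 4: [ClO] = 1/14.77 = 0.06771 M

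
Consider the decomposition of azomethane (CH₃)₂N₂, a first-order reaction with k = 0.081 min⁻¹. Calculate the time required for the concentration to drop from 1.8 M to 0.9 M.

8.557 min

Step 1: For first-order: t = ln([azomethane]₀/[azomethane])/k
Step 2: t = ln(1.8/0.9)/0.081
Step 3: t = ln(2)/0.081
Step 4: t = 0.6931/0.081 = 8.557 min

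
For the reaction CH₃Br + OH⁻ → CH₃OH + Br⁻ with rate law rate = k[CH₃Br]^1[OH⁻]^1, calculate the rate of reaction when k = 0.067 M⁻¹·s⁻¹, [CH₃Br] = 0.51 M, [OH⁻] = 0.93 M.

0.03178 M/s

Step 1: The rate law is rate = k[CH₃Br]^1[OH⁻]^1
Step 2: Substitute: rate = 0.067 × (0.51)^1 × (0.93)^1
Step 3: rate = 0.067 × 0.51 × 0.93 = 0.0317781 M/s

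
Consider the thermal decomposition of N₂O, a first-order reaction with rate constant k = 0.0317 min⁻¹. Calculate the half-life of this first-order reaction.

21.87 min

Step 1: For a first-order reaction, t₁/₂ = ln(2)/k
Step 2: t₁/₂ = ln(2)/0.0317
Step 3: t₁/₂ = 0.6931/0.0317 = 21.87 min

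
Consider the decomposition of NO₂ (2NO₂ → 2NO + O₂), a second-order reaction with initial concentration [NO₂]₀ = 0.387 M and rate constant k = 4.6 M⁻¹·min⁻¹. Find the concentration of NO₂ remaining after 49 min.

0.004386 M

Step 1: For a second-order reaction: 1/[NO₂] = 1/[NO₂]₀ + kt
Step 2: 1/[NO₂] = 1/0.387 + 4.6 × 49
Step 3: 1/[NO₂] = 2.584 + 225.4 = 228
Step 4: [NO₂] = 1/228 = 0.004386 M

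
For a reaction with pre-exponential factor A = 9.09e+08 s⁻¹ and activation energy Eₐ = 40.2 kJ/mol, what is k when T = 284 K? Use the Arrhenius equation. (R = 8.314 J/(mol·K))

3.67e+01 s⁻¹

Step 1: Use the Arrhenius equation: k = A × exp(-Eₐ/RT)
Step 2: Convert Eₐ to J/mol: 40.2 kJ/mol = 40200 J/mol
Step 3: Calculate the exponent: -Eₐ/(RT) = -40200/(8.314 × 284) = -17.02541
Step 4: k = 9.09e+08 × exp(-17.02541)
Step 5: k = 9.09e+08 × 4.03607e-08 = 3.6688e+01 s⁻¹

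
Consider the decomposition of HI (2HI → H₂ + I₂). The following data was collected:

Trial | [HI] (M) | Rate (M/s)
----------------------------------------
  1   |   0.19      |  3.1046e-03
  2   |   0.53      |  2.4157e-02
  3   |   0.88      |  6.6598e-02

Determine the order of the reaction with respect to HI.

second order (2)

Step 1: Compare trials to find order n where rate₂/rate₁ = ([HI]₂/[HI]₁)^n
Step 2: rate₂/rate₁ = 2.4157e-02/3.1046e-03 = 7.781
Step 3: [HI]₂/[HI]₁ = 0.53/0.19 = 2.789
Step 4: n = ln(7.781)/ln(2.789) = 2.00 ≈ 2
Step 5: The reaction is second order in HI.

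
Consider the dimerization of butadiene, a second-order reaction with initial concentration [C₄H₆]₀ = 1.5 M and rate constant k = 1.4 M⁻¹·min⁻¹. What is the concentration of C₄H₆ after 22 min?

0.03178 M

Step 1: For a second-order reaction: 1/[C₄H₆] = 1/[C₄H₆]₀ + kt
Step 2: 1/[C₄H₆] = 1/1.5 + 1.4 × 22
Step 3: 1/[C₄H₆] = 0.6667 + 30.8 = 31.47
Step 4: [C₄H₆] = 1/31.47 = 0.03178 M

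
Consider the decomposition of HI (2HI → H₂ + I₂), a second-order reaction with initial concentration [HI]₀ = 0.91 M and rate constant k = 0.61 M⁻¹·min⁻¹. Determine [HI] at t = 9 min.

0.1518 M

Step 1: For a second-order reaction: 1/[HI] = 1/[HI]₀ + kt
Step 2: 1/[HI] = 1/0.91 + 0.61 × 9
Step 3: 1/[HI] = 1.099 + 5.49 = 6.589
Step 4: [HI] = 1/6.589 = 0.1518 M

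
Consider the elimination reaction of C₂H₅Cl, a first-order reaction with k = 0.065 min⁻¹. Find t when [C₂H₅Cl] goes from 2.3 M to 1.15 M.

10.66 min

Step 1: For first-order: t = ln([C₂H₅Cl]₀/[C₂H₅Cl])/k
Step 2: t = ln(2.3/1.15)/0.065
Step 3: t = ln(2)/0.065
Step 4: t = 0.6931/0.065 = 10.66 min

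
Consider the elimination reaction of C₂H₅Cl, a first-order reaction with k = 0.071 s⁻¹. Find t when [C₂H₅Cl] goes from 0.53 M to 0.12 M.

20.92 s

Step 1: For first-order: t = ln([C₂H₅Cl]₀/[C₂H₅Cl])/k
Step 2: t = ln(0.53/0.12)/0.071
Step 3: t = ln(4.417)/0.071
Step 4: t = 1.485/0.071 = 20.92 s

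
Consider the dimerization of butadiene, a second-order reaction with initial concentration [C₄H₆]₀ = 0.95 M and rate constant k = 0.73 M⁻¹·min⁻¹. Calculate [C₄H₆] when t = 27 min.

0.04816 M

Step 1: For a second-order reaction: 1/[C₄H₆] = 1/[C₄H₆]₀ + kt
Step 2: 1/[C₄H₆] = 1/0.95 + 0.73 × 27
Step 3: 1/[C₄H₆] = 1.053 + 19.71 = 20.76
Step 4: [C₄H₆] = 1/20.76 = 0.04816 M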